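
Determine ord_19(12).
Powers of 12 mod 19: 12^1≡12, 12^2≡11, 12^3≡18, 12^4≡7, 12^5≡8, 12^6≡1. Order = 6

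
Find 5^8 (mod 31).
8 = 8 (binary 1000). Repeated squaring mod 31: 5^1 ≡ 5; 5^2 ≡ 5² = 25 ≡ 25; 5^4 ≡ 25² = 625 ≡ 5; 5^8 ≡ 5² = 25 ≡ 25. So 5^8 ≡ 25 (mod 31).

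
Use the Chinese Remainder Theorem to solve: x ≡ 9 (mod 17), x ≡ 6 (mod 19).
M = 17 × 19 = 323. M₁ = 19, y₁ ≡ 9 (mod 17). M₂ = 17, y₂ ≡ 9 (mod 19). x = 9×19×9 + 6×17×9 ≡ 196 (mod 323)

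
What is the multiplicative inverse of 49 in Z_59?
53

Using Extended Euclidean Algorithm:
gcd(49, 59) = 1
Bezout coefficients: 49 × -6 + 59 × 5 = 1
So 49 × -6 ≡ 1 (mod 59)
The inverse is -6 mod 59 = 53
Verification: 49 × 53 = 2597 = 44 × 59 + 1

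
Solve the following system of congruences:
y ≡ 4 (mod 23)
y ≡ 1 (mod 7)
50

Using the Chinese Remainder Theorem:
M = product of moduli = 161
For equation 1: M_1 = 7, 7 ≡ 7 (mod 23), inverse of 7 mod 23 is 10 (check: 7 × 10 = 70 ≡ 1 (mod 23))
For equation 2: M_2 = 23, 23 ≡ 2 (mod 7), inverse of 23 mod 7 is 4 (check: 2 × 4 = 8 ≡ 1 (mod 7))
Combine: y ≡ Σ r_i×M_i×(M_i⁻¹ mod m_i) = 4×7×10 + 1×23×4 = 280 + 92 = 372
372 mod 161 = 50
y ≡ 50 (mod 161)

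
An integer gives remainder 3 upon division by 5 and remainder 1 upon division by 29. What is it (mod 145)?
M = 5 × 29 = 145. M₁ = 29, y₁ ≡ 4 (mod 5). M₂ = 5, y₂ ≡ 6 (mod 29). m = 3×29×4 + 1×5×6 ≡ 88 (mod 145). The smallest positive such number is 88.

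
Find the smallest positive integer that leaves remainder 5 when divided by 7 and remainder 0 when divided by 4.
M = 7 × 4 = 28. M₁ = 4, y₁ ≡ 2 (mod 7). M₂ = 7, y₂ ≡ 3 (mod 4). r = 5×4×2 + 0×7×3 ≡ 12 (mod 28). The smallest positive such number is 12.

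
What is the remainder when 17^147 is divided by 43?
Using Fermat: 17^{42} ≡ 1 (mod 43). 147 ≡ 21 (mod 42). So 17^{147} ≡ 17^{21} ≡ 1 (mod 43)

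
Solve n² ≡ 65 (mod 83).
The square roots of 65 mod 83 are 27 and 56. Verify: 27² = 729 ≡ 65 (mod 83)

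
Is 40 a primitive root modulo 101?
Yes

To verify, check if 40^(100/q) ≢ 1 (mod 101) for each prime divisor q of 100
Divisors of 100 = 100: [1, 2, 4, 5, 10, 20, 25, 50, 100]
  40^(100/2) = 40^50 ≡ 100 (mod 101)
  40^(100/5) = 40^20 ≡ 36 (mod 101)
Conclusion: 40 is a primitive root modulo 101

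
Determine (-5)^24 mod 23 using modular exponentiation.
Using Fermat: (-5)^{22} ≡ 1 (mod 23). 24 ≡ 2 (mod 22). So (-5)^{24} ≡ (-5)^{2} ≡ 2 (mod 23)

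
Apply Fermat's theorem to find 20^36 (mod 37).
By Fermat's Little Theorem, 20^{36} ≡ 1 (mod 37) since 37 is prime and gcd(20, 37) = 1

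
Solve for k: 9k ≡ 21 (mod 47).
18

Since gcd(9, 47) = 1 divides 21, a solution exists.
Multiply both sides by the inverse of 9 mod 47:
  9^(-1) mod 47 = 21
  x ≡ 21 × 21 ≡ 441 ≡ 18 (mod 47)
Verification: 9 × 18 = 162 = 3 × 47 + 21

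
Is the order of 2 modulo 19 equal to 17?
No, the actual order is 18, not 17.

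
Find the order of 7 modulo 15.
Powers of 7 mod 15: 7^1≡7, 7^2≡4, 7^3≡13, 7^4≡1. Order = 4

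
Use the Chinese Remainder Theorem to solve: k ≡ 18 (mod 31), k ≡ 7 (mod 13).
111

Using the Chinese Remainder Theorem:
M = product of moduli = 403
For equation 1: M_1 = 13, 13 ≡ 13 (mod 31), inverse of 13 mod 31 is 12 (check: 13 × 12 = 156 ≡ 1 (mod 31))
For equation 2: M_2 = 31, 31 ≡ 5 (mod 13), inverse of 31 mod 13 is 8 (check: 5 × 8 = 40 ≡ 1 (mod 13))
Combine: k ≡ Σ r_i×M_i×(M_i⁻¹ mod m_i) = 18×13×12 + 7×31×8 = 2808 + 1736 = 4544
4544 mod 403 = 111
k ≡ 111 (mod 403)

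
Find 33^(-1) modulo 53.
45

Using Extended Euclidean Algorithm:
gcd(33, 53) = 1
Bezout coefficients: 33 × -8 + 53 × 5 = 1
So 33 × -8 ≡ 1 (mod 53)
The inverse is -8 mod 53 = 45
Verification: 33 × 45 = 1485 = 28 × 53 + 1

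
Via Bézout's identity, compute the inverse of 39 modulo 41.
Extended GCD: 39(20) + 41(-19) = 1. So 39^(-1) ≡ 20 ≡ 20 (mod 41). Verify: 39 × 20 = 780 ≡ 1 (mod 41)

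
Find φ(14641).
13310

Prime factorization: 14641 = 11^4
Using the formula φ(n) = n × Π(1 - 1/p) for each prime factor p:
φ(14641) = 14641 × (1 - 1/11)
φ(14641) = 13310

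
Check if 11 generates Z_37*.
p - 1 = 36 has prime divisors 2, 3. Check 11^(36/q) mod 37 for each: 11^(36/2) = 11^18 ≡ 1, 11^(36/3) = 11^12 ≡ 1 (mod 37). Since 11^18 ≡ 1 (mod 37), the order of 11 divides 18 (in fact the order is 6) ≠ 36, so it is not a primitive root.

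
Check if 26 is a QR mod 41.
By Euler's criterion: 26^{20} ≡ 40 (mod 41). Since this equals -1 (≡ 40), 26 is not a QR.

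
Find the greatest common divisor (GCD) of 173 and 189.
1

Using the Euclidean algorithm:
173 = 0 × 189 + 173
189 = 1 × 173 + 16
173 = 10 × 16 + 13
16 = 1 × 13 + 3
13 = 4 × 3 + 1
3 = 3 × 1 + 0

GCD(173, 189) = 1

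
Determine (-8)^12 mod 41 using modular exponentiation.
Using repeated squaring. (-8) ≡ 33 (mod 41). 12 = 8 + 4 (binary 1100). Repeated squaring mod 41: 33^1 ≡ 33; 33^2 ≡ 33² = 1089 ≡ 23; 33^4 ≡ 23² = 529 ≡ 37; 33^8 ≡ 37² = 1369 ≡ 16. Multiply: (-8)^12 ≡ 33^8 × 33^4 ≡ 16 × 37 (mod 41): 16 × 37 = 592 ≡ 18. So (-8)^12 ≡ 18 (mod 41).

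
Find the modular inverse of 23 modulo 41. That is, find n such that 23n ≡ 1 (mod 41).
25

Using Extended Euclidean Algorithm:
gcd(23, 41) = 1
Bezout coefficients: 23 × -16 + 41 × 9 = 1
So 23 × -16 ≡ 1 (mod 41)
The inverse is -16 mod 41 = 25
Verification: 23 × 25 = 575 = 14 × 41 + 1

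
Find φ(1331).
1210

Prime factorization: 1331 = 11^3
Using the formula φ(n) = n × Π(1 - 1/p) for each prime factor p:
φ(1331) = 1331 × (1 - 1/11)
φ(1331) = 1210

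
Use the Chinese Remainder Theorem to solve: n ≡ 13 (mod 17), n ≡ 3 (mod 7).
115

Using the Chinese Remainder Theorem:
M = product of moduli = 119
For equation 1: M_1 = 7, 7 ≡ 7 (mod 17), inverse of 7 mod 17 is 5 (check: 7 × 5 = 35 ≡ 1 (mod 17))
For equation 2: M_2 = 17, 17 ≡ 3 (mod 7), inverse of 17 mod 7 is 5 (check: 3 × 5 = 15 ≡ 1 (mod 7))
Combine: n ≡ Σ r_i×M_i×(M_i⁻¹ mod m_i) = 13×7×5 + 3×17×5 = 455 + 255 = 710
710 mod 119 = 115
n ≡ 115 (mod 119)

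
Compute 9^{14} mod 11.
5

Using successive squaring:
Binary expansion of 14: 1110
Powers of 9 mod 11 (each is the square of the previous):
  9^1 ≡ 9 (mod 11)
  9^2 ≡ 9² = 81 ≡ 4 (mod 11)
  9^4 ≡ 4² = 16 ≡ 5 (mod 11)
  9^8 ≡ 5² = 25 ≡ 3 (mod 11)
14 = 8 + 4 + 2, so 9^14 = 9^8 × 9^4 × 9^2 ≡ 3 × 5 × 4 (mod 11)
Multiplying step by step:
  3 × 5 = 15 ≡ 4 (mod 11)
  4 × 4 = 16 ≡ 5 (mod 11)
Result: 9^14 ≡ 5 (mod 11)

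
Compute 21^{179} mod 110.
21

Using successive squaring:
Binary expansion of 179: 10110011
Powers of 21 mod 110 (each is the square of the previous):
  21^1 ≡ 21 (mod 110)
  21^2 ≡ 21² = 441 ≡ 1 (mod 110)
  21^4 ≡ 1² = 1 ≡ 1 (mod 110)
  21^8 ≡ 1² = 1 ≡ 1 (mod 110)
  21^16 ≡ 1² = 1 ≡ 1 (mod 110)
  21^32 ≡ 1² = 1 ≡ 1 (mod 110)
  21^64 ≡ 1² = 1 ≡ 1 (mod 110)
  21^128 ≡ 1² = 1 ≡ 1 (mod 110)
179 = 128 + 32 + 16 + 2 + 1, so 21^179 = 21^128 × 21^32 × 21^16 × 21^2 × 21^1 ≡ 1 × 1 × 1 × 1 × 21 (mod 110)
Multiplying step by step:
  1 × 1 = 1 ≡ 1 (mod 110)
  1 × 1 = 1 ≡ 1 (mod 110)
  1 × 1 = 1 ≡ 1 (mod 110)
  1 × 21 = 21 ≡ 21 (mod 110)
Result: 21^179 ≡ 21 (mod 110)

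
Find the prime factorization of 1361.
1361

Divide by primes starting from smallest:
1361 ÷ 1361 = 1

1361 = 1361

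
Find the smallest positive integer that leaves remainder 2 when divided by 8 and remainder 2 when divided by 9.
M = 8 × 9 = 72. M₁ = 9, y₁ ≡ 1 (mod 8). M₂ = 8, y₂ ≡ 8 (mod 9). t = 2×9×1 + 2×8×8 ≡ 2 (mod 72). The smallest positive such number is 2.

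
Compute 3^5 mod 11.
5 = 4 + 1 (binary 101). Repeated squaring mod 11: 3^1 ≡ 3; 3^2 ≡ 3² = 9 ≡ 9; 3^4 ≡ 9² = 81 ≡ 4. Multiply: 3^5 = 3^4 × 3^1 ≡ 4 × 3 (mod 11): 4 × 3 = 12 ≡ 1. So 3^5 ≡ 1 (mod 11).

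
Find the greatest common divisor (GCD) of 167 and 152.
1

Using the Euclidean algorithm:
167 = 1 × 152 + 15
152 = 10 × 15 + 2
15 = 7 × 2 + 1
2 = 2 × 1 + 0

GCD(167, 152) = 1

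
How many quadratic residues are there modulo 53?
For prime 53, there are (p-1)/2 = (53-1)/2 = 26 quadratic residues (excluding 0).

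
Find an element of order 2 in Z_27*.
26 has order 2 mod 27 since 26^{2} ≡ 1 (mod 27) and no smaller power works.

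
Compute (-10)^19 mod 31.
Using repeated squaring. (-10) ≡ 21 (mod 31). 19 = 16 + 2 + 1 (binary 10011). Repeated squaring mod 31: 21^1 ≡ 21; 21^2 ≡ 21² = 441 ≡ 7; 21^4 ≡ 7² = 49 ≡ 18; 21^8 ≡ 18² = 324 ≡ 14; 21^16 ≡ 14² = 196 ≡ 10. Multiply: (-10)^19 ≡ 21^16 × 21^2 × 21^1 ≡ 10 × 7 × 21 (mod 31): 10 × 7 = 70 ≡ 8; 8 × 21 = 168 ≡ 13. So (-10)^19 ≡ 13 (mod 31).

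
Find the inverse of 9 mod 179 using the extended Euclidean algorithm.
Extended GCD: 9(20) + 179(-1) = 1. So 9^(-1) ≡ 20 ≡ 20 (mod 179). Verify: 9 × 20 = 180 ≡ 1 (mod 179)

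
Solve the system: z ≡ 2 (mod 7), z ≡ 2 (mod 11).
M = 7 × 11 = 77. M₁ = 11, y₁ ≡ 2 (mod 7). M₂ = 7, y₂ ≡ 8 (mod 11). z = 2×11×2 + 2×7×8 ≡ 2 (mod 77)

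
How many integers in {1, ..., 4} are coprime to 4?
2

Prime factorization: 4 = 2^2
Using the formula φ(n) = n × Π(1 - 1/p) for each prime factor p:
φ(4) = 4 × (1 - 1/2)
φ(4) = 2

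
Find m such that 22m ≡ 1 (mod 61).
22^(-1) ≡ 25 (mod 61). Verification: 22 × 25 = 550 ≡ 1 (mod 61)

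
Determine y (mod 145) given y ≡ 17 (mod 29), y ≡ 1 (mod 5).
46

Using the Chinese Remainder Theorem:
M = product of moduli = 145
For equation 1: M_1 = 5, 5 ≡ 5 (mod 29), inverse of 5 mod 29 is 6 (check: 5 × 6 = 30 ≡ 1 (mod 29))
For equation 2: M_2 = 29, 29 ≡ 4 (mod 5), inverse of 29 mod 5 is 4 (check: 4 × 4 = 16 ≡ 1 (mod 5))
Combine: y ≡ Σ r_i×M_i×(M_i⁻¹ mod m_i) = 17×5×6 + 1×29×4 = 510 + 116 = 626
626 mod 145 = 46
y ≡ 46 (mod 145)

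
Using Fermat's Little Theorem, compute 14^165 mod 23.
By Fermat: 14^{22} ≡ 1 (mod 23). 165 = 7×22 + 11. So 14^{165} ≡ 14^{11} ≡ 22 (mod 23)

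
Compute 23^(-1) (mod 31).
23^(-1) ≡ 27 (mod 31). Verification: 23 × 27 = 621 ≡ 1 (mod 31)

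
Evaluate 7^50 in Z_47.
Using Fermat: 7^{46} ≡ 1 (mod 47). 50 ≡ 4 (mod 46). So 7^{50} ≡ 7^{4} ≡ 4 (mod 47)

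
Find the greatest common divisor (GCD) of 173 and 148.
1

Using the Euclidean algorithm:
173 = 1 × 148 + 25
148 = 5 × 25 + 23
25 = 1 × 23 + 2
23 = 11 × 2 + 1
2 = 2 × 1 + 0

GCD(173, 148) = 1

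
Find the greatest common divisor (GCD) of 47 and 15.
1

Using the Euclidean algorithm:
47 = 3 × 15 + 2
15 = 7 × 2 + 1
2 = 2 × 1 + 0

GCD(47, 15) = 1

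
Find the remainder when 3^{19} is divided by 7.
By Fermat: 3^{6} ≡ 1 (mod 7). 19 = 3×6 + 1. So 3^{19} ≡ 3^{1} ≡ 3 (mod 7)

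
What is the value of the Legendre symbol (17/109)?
(17/109) = 17^{54} mod 109 = -1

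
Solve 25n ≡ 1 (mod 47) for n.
32

Using Extended Euclidean Algorithm:
gcd(25, 47) = 1
Bezout coefficients: 25 × -15 + 47 × 8 = 1
So 25 × -15 ≡ 1 (mod 47)
The inverse is -15 mod 47 = 32
Verification: 25 × 32 = 800 = 17 × 47 + 1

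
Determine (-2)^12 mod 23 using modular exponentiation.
Using repeated squaring. (-2) ≡ 21 (mod 23). 12 = 8 + 4 (binary 1100). Repeated squaring mod 23: 21^1 ≡ 21; 21^2 ≡ 21² = 441 ≡ 4; 21^4 ≡ 4² = 16 ≡ 16; 21^8 ≡ 16² = 256 ≡ 3. Multiply: (-2)^12 ≡ 21^8 × 21^4 ≡ 3 × 16 (mod 23): 3 × 16 = 48 ≡ 2. So (-2)^12 ≡ 2 (mod 23).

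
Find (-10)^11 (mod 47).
Using repeated squaring. (-10) ≡ 37 (mod 47). 11 = 8 + 2 + 1 (binary 1011). Repeated squaring mod 47: 37^1 ≡ 37; 37^2 ≡ 37² = 1369 ≡ 6; 37^4 ≡ 6² = 36 ≡ 36; 37^8 ≡ 36² = 1296 ≡ 27. Multiply: (-10)^11 ≡ 37^8 × 37^2 × 37^1 ≡ 27 × 6 × 37 (mod 47): 27 × 6 = 162 ≡ 21; 21 × 37 = 777 ≡ 25. So (-10)^11 ≡ 25 (mod 47).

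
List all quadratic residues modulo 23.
QRs mod 23: {1, 2, 3, 4, 6, 8, 9, 12, 13, 16, 18}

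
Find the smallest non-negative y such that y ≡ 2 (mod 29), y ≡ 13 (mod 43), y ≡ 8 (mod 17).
4700

Using the Chinese Remainder Theorem:
M = product of moduli = 21199
For equation 1: M_1 = 731, 731 ≡ 6 (mod 29), inverse of 731 mod 29 is 5 (check: 6 × 5 = 30 ≡ 1 (mod 29))
For equation 2: M_2 = 493, 493 ≡ 20 (mod 43), inverse of 493 mod 43 is 28 (check: 20 × 28 = 560 ≡ 1 (mod 43))
For equation 3: M_3 = 1247, 1247 ≡ 6 (mod 17), inverse of 1247 mod 17 is 3 (check: 6 × 3 = 18 ≡ 1 (mod 17))
Combine: y ≡ Σ r_i×M_i×(M_i⁻¹ mod m_i) = 2×731×5 + 13×493×28 + 8×1247×3 = 7310 + 179452 + 29928 = 216690
216690 mod 21199 = 4700
y ≡ 4700 (mod 21199)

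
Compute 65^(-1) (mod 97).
3

Using Extended Euclidean Algorithm:
gcd(65, 97) = 1
Bezout coefficients: 65 × 3 + 97 × -2 = 1
So 65 × 3 ≡ 1 (mod 97)
The inverse is 3 mod 97 = 3
Verification: 65 × 3 = 195 = 2 × 97 + 1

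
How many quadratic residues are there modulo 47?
For prime 47, there are (p-1)/2 = (47-1)/2 = 23 quadratic residues (excluding 0).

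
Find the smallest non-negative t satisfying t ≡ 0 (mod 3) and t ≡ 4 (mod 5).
M = 3 × 5 = 15. M₁ = 5, y₁ ≡ 2 (mod 3). M₂ = 3, y₂ ≡ 2 (mod 5). t = 0×5×2 + 4×3×2 ≡ 9 (mod 15)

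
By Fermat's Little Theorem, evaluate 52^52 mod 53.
By Fermat's Little Theorem, 52^{52} ≡ 1 (mod 53) since 53 is prime and gcd(52, 53) = 1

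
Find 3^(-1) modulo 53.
18

Using Extended Euclidean Algorithm:
gcd(3, 53) = 1
Bezout coefficients: 3 × 18 + 53 × -1 = 1
So 3 × 18 ≡ 1 (mod 53)
The inverse is 18 mod 53 = 18
Verification: 3 × 18 = 54 = 1 × 53 + 1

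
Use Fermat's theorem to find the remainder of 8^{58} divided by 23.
6

By Fermat's Little Theorem, a^(p-1) ≡ 1 (mod p) for prime p and gcd(a, p) = 1
Here p = 23, so 8^22 ≡ 1 (mod 23)
We can reduce the exponent: 58 mod 22 = 14
So 8^58 ≡ 8^14 (mod 23)
Computing: 8^14 mod 23 = 6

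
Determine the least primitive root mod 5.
p - 1 = 4 has prime divisors 2. h is a primitive root mod 5 iff h^(4/q) ≢ 1 (mod 5) for each such q.
h = 2: 2^2 ≡ 4 (mod 5); none is 1, so 2 has order 4 and is a primitive root.
The smallest primitive root mod 5 is g = 2.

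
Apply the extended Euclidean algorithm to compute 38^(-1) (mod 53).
Extended GCD: 38(7) + 53(-5) = 1. So 38^(-1) ≡ 7 ≡ 7 (mod 53). Verify: 38 × 7 = 266 ≡ 1 (mod 53)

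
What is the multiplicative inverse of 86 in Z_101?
74

Using Extended Euclidean Algorithm:
gcd(86, 101) = 1
Bezout coefficients: 86 × -27 + 101 × 23 = 1
So 86 × -27 ≡ 1 (mod 101)
The inverse is -27 mod 101 = 74
Verification: 86 × 74 = 6364 = 63 × 101 + 1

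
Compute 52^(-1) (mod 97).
28

Using Extended Euclidean Algorithm:
gcd(52, 97) = 1
Bezout coefficients: 52 × 28 + 97 × -15 = 1
So 52 × 28 ≡ 1 (mod 97)
The inverse is 28 mod 97 = 28
Verification: 52 × 28 = 1456 = 15 × 97 + 1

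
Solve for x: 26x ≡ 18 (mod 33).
21

Since gcd(26, 33) = 1 divides 18, a solution exists.
Multiply both sides by the inverse of 26 mod 33:
  26^(-1) mod 33 = 14
  x ≡ 14 × 18 ≡ 252 ≡ 21 (mod 33)
Verification: 26 × 21 = 546 = 16 × 33 + 18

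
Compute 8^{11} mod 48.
32

Using successive squaring:
Binary expansion of 11: 1011
Powers of 8 mod 48 (each is the square of the previous):
  8^1 ≡ 8 (mod 48)
  8^2 ≡ 8² = 64 ≡ 16 (mod 48)
  8^4 ≡ 16² = 256 ≡ 16 (mod 48)
  8^8 ≡ 16² = 256 ≡ 16 (mod 48)
11 = 8 + 2 + 1, so 8^11 = 8^8 × 8^2 × 8^1 ≡ 16 × 16 × 8 (mod 48)
Multiplying step by step:
  16 × 16 = 256 ≡ 16 (mod 48)
  16 × 8 = 128 ≡ 32 (mod 48)
Result: 8^11 ≡ 32 (mod 48)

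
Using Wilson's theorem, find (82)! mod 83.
By Wilson's theorem, (82)! ≡ -1 ≡ 82 (mod 83)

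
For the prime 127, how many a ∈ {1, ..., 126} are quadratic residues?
For prime 127, there are (p-1)/2 = (127-1)/2 = 63 quadratic residues (excluding 0).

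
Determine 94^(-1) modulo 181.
94^(-1) ≡ 52 (mod 181). Verification: 94 × 52 = 4888 ≡ 1 (mod 181)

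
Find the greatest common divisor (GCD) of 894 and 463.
1

Using the Euclidean algorithm:
894 = 1 × 463 + 431
463 = 1 × 431 + 32
431 = 13 × 32 + 15
32 = 2 × 15 + 2
15 = 7 × 2 + 1
2 = 2 × 1 + 0

GCD(894, 463) = 1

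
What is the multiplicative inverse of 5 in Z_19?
4

Using Extended Euclidean Algorithm:
gcd(5, 19) = 1
Bezout coefficients: 5 × 4 + 19 × -1 = 1
So 5 × 4 ≡ 1 (mod 19)
The inverse is 4 mod 19 = 4
Verification: 5 × 4 = 20 = 1 × 19 + 1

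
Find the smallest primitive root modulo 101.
2

A primitive root g modulo p has order p-1 = 100
Prime divisors of 100: [2, 5]
g is a primitive root iff g^(100/q) ≢ 1 (mod 101) for each prime divisor q
Testing small values:
  g = 2: 2^50 ≡ 100, 2^20 ≡ 95 (mod 101) → none is 1, primitive root!
The smallest primitive root is 2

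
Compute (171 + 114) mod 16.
13

(171 + 114) = 285
285 mod 16 = 13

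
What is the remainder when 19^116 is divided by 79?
Using Fermat: 19^{78} ≡ 1 (mod 79). 116 ≡ 38 (mod 78). So 19^{116} ≡ 19^{38} ≡ 25 (mod 79)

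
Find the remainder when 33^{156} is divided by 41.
By Fermat: 33^{40} ≡ 1 (mod 41). 156 = 3×40 + 36. So 33^{156} ≡ 33^{36} ≡ 10 (mod 41)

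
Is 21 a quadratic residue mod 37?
By Euler's criterion: 21^{18} ≡ 1 (mod 37). Since this equals 1, 21 is a QR.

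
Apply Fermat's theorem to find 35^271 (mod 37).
By Fermat: 35^{36} ≡ 1 (mod 37). 271 = 7×36 + 19. So 35^{271} ≡ 35^{19} ≡ 2 (mod 37)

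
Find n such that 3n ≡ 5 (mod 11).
9

Since gcd(3, 11) = 1 divides 5, a solution exists.
Multiply both sides by the inverse of 3 mod 11:
  3^(-1) mod 11 = 4
  x ≡ 4 × 5 ≡ 20 ≡ 9 (mod 11)
Verification: 3 × 9 = 27 = 2 × 11 + 5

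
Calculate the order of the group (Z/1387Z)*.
1296

Prime factorization: 1387 = 19 × 73
Using the formula φ(n) = n × Π(1 - 1/p) for each prime factor p:
φ(1387) = 1387 × (1 - 1/19) × (1 - 1/73)
φ(1387) = 1296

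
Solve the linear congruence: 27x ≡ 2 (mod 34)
24

Since gcd(27, 34) = 1 divides 2, a solution exists.
Multiply both sides by the inverse of 27 mod 34:
  27^(-1) mod 34 = 29
  x ≡ 29 × 2 ≡ 58 ≡ 24 (mod 34)
Verification: 27 × 24 = 648 = 19 × 34 + 2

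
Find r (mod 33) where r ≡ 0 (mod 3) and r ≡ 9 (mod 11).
M = 3 × 11 = 33. M₁ = 11, y₁ ≡ 2 (mod 3). M₂ = 3, y₂ ≡ 4 (mod 11). r = 0×11×2 + 9×3×4 ≡ 9 (mod 33)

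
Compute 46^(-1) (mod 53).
15

Using Extended Euclidean Algorithm:
gcd(46, 53) = 1
Bezout coefficients: 46 × 15 + 53 × -13 = 1
So 46 × 15 ≡ 1 (mod 53)
The inverse is 15 mod 53 = 15
Verification: 46 × 15 = 690 = 13 × 53 + 1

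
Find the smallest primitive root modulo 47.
p - 1 = 46 has prime divisors 2, 23. h is a primitive root mod 47 iff h^(46/q) ≢ 1 (mod 47) for each such q.
h = 2: 2^23 ≡ 1, 2^2 ≡ 4 (mod 47); 2^23 ≡ 1, so not a primitive root.
h = 3: 3^23 ≡ 1, 3^2 ≡ 9 (mod 47); 3^23 ≡ 1, so not a primitive root.
h = 4: 4^23 ≡ 1, 4^2 ≡ 16 (mod 47); 4^23 ≡ 1, so not a primitive root.
h = 5: 5^23 ≡ 46, 5^2 ≡ 25 (mod 47); none is 1, so 5 has order 46 and is a primitive root.
The smallest primitive root mod 47 is g = 5.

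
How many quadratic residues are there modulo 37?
For prime 37, there are (p-1)/2 = (37-1)/2 = 18 quadratic residues (excluding 0).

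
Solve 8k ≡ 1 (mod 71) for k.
9

Using Extended Euclidean Algorithm:
gcd(8, 71) = 1
Bezout coefficients: 8 × 9 + 71 × -1 = 1
So 8 × 9 ≡ 1 (mod 71)
The inverse is 9 mod 71 = 9
Verification: 8 × 9 = 72 = 1 × 71 + 1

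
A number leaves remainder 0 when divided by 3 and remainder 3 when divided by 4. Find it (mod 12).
M = 3 × 4 = 12. M₁ = 4, y₁ ≡ 1 (mod 3). M₂ = 3, y₂ ≡ 3 (mod 4). y = 0×4×1 + 3×3×3 ≡ 3 (mod 12)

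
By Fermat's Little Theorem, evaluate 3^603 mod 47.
By Fermat: 3^{46} ≡ 1 (mod 47). 603 ≡ 5 (mod 46). So 3^{603} ≡ 3^{5} ≡ 8 (mod 47)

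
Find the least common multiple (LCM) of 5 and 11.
55

First find GCD(5, 11) using the Euclidean algorithm:
5 = 0 × 11 + 5
11 = 2 × 5 + 1
5 = 5 × 1 + 0
GCD(5, 11) = 1

LCM formula: LCM(a, b) = (a × b) / GCD(a, b)
LCM(5, 11) = (5 × 11) / 1
LCM(5, 11) = 55 / 1
LCM(5, 11) = 55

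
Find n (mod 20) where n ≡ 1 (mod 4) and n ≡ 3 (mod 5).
M = 4 × 5 = 20. M₁ = 5, y₁ ≡ 1 (mod 4). M₂ = 4, y₂ ≡ 4 (mod 5). n = 1×5×1 + 3×4×4 ≡ 13 (mod 20)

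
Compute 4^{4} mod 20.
16

Using successive squaring:
Binary expansion of 4: 100
Powers of 4 mod 20 (each is the square of the previous):
  4^1 ≡ 4 (mod 20)
  4^2 ≡ 4² = 16 ≡ 16 (mod 20)
  4^4 ≡ 16² = 256 ≡ 16 (mod 20)
4 is a power of 2, so 4^4 is the last square: ≡ 16 (mod 20)
Result: 4^4 ≡ 16 (mod 20)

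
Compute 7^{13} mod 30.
7

Using successive squaring:
Binary expansion of 13: 1101
Powers of 7 mod 30 (each is the square of the previous):
  7^1 ≡ 7 (mod 30)
  7^2 ≡ 7² = 49 ≡ 19 (mod 30)
  7^4 ≡ 19² = 361 ≡ 1 (mod 30)
  7^8 ≡ 1² = 1 ≡ 1 (mod 30)
13 = 8 + 4 + 1, so 7^13 = 7^8 × 7^4 × 7^1 ≡ 1 × 1 × 7 (mod 30)
Multiplying step by step:
  1 × 1 = 1 ≡ 1 (mod 30)
  1 × 7 = 7 ≡ 7 (mod 30)
Result: 7^13 ≡ 7 (mod 30)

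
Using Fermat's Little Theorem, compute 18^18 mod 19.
By Fermat's Little Theorem, 18^{18} ≡ 1 (mod 19) since 19 is prime and gcd(18, 19) = 1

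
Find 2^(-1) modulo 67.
34

Using Extended Euclidean Algorithm:
gcd(2, 67) = 1
Bezout coefficients: 2 × -33 + 67 × 1 = 1
So 2 × -33 ≡ 1 (mod 67)
The inverse is -33 mod 67 = 34
Verification: 2 × 34 = 68 = 1 × 67 + 1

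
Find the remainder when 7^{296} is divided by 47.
By Fermat: 7^{46} ≡ 1 (mod 47). 296 = 6×46 + 20. So 7^{296} ≡ 7^{20} ≡ 37 (mod 47)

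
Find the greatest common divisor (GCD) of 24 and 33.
3

Using the Euclidean algorithm:
24 = 0 × 33 + 24
33 = 1 × 24 + 9
24 = 2 × 9 + 6
9 = 1 × 6 + 3
6 = 2 × 3 + 0

GCD(24, 33) = 3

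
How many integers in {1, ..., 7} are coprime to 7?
6

Prime factorization: 7 = 7
Using the formula φ(n) = n × Π(1 - 1/p) for each prime factor p:
φ(7) = 7 × (1 - 1/7)
φ(7) = 6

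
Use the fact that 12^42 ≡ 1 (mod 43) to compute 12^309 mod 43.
By Fermat: 12^{42} ≡ 1 (mod 43). 309 = 7×42 + 15. So 12^{309} ≡ 12^{15} ≡ 2 (mod 43)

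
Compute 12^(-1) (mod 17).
12^(-1) ≡ 10 (mod 17). Verification: 12 × 10 = 120 ≡ 1 (mod 17)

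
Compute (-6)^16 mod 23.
Using repeated squaring. (-6) ≡ 17 (mod 23). 16 = 16 (binary 10000). Repeated squaring mod 23: 17^1 ≡ 17; 17^2 ≡ 17² = 289 ≡ 13; 17^4 ≡ 13² = 169 ≡ 8; 17^8 ≡ 8² = 64 ≡ 18; 17^16 ≡ 18² = 324 ≡ 2. So (-6)^16 ≡ 2 (mod 23).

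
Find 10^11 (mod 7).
Using Fermat: 10^{6} ≡ 1 (mod 7). 11 ≡ 5 (mod 6). So 10^{11} ≡ 10^{5} ≡ 5 (mod 7)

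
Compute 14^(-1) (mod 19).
14^(-1) ≡ 15 (mod 19). Verification: 14 × 15 = 210 ≡ 1 (mod 19)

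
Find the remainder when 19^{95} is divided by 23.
By Fermat: 19^{22} ≡ 1 (mod 23). 95 = 4×22 + 7. So 19^{95} ≡ 19^{7} ≡ 15 (mod 23)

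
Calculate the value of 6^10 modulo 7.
10 = 8 + 2 (binary 1010). Repeated squaring mod 7: 6^1 ≡ 6; 6^2 ≡ 6² = 36 ≡ 1; 6^4 ≡ 1² = 1 ≡ 1; 6^8 ≡ 1² = 1 ≡ 1. Multiply: 6^10 = 6^8 × 6^2 ≡ 1 × 1 (mod 7): 1 × 1 = 1 ≡ 1. So 6^10 ≡ 1 (mod 7).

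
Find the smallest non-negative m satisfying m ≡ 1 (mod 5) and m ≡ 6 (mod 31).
M = 5 × 31 = 155. M₁ = 31, y₁ ≡ 1 (mod 5). M₂ = 5, y₂ ≡ 25 (mod 31). m = 1×31×1 + 6×5×25 ≡ 6 (mod 155)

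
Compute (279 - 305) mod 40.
14

(279 - 305) = -26
-26 mod 40 = 14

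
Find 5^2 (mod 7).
2 = 2 (binary 10). Repeated squaring mod 7: 5^1 ≡ 5; 5^2 ≡ 5² = 25 ≡ 4. So 5^2 ≡ 4 (mod 7).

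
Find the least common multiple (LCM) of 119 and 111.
13209

First find GCD(119, 111) using the Euclidean algorithm:
119 = 1 × 111 + 8
111 = 13 × 8 + 7
8 = 1 × 7 + 1
7 = 7 × 1 + 0
GCD(119, 111) = 1

LCM formula: LCM(a, b) = (a × b) / GCD(a, b)
LCM(119, 111) = (119 × 111) / 1
LCM(119, 111) = 13209 / 1
LCM(119, 111) = 13209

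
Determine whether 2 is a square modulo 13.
By Euler's criterion: 2^{6} ≡ 12 (mod 13). Since this equals -1 (≡ 12), 2 is not a QR.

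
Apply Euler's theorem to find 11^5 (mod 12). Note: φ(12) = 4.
By Euler: 11^{4} ≡ 1 (mod 12) since gcd(11, 12) = 1. 5 = 1×4 + 1. So 11^{5} ≡ 11^{1} ≡ 11 (mod 12)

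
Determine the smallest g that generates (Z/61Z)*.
2

A primitive root g modulo p has order p-1 = 60
Prime divisors of 60: [2, 3, 5]
g is a primitive root iff g^(60/q) ≢ 1 (mod 61) for each prime divisor q
Testing small values:
  g = 2: 2^30 ≡ 60, 2^20 ≡ 47, 2^12 ≡ 9 (mod 61) → none is 1, primitive root!
The smallest primitive root is 2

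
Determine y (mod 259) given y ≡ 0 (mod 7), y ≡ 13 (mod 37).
161

Using the Chinese Remainder Theorem:
M = product of moduli = 259
For equation 1: M_1 = 37, 37 ≡ 2 (mod 7), inverse of 37 mod 7 is 4 (check: 2 × 4 = 8 ≡ 1 (mod 7))
For equation 2: M_2 = 7, 7 ≡ 7 (mod 37), inverse of 7 mod 37 is 16 (check: 7 × 16 = 112 ≡ 1 (mod 37))
Combine: y ≡ Σ r_i×M_i×(M_i⁻¹ mod m_i) = 0×37×4 + 13×7×16 = 0 + 1456 = 1456
1456 mod 259 = 161
y ≡ 161 (mod 259)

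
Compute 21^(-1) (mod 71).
44

Using Extended Euclidean Algorithm:
gcd(21, 71) = 1
Bezout coefficients: 21 × -27 + 71 × 8 = 1
So 21 × -27 ≡ 1 (mod 71)
The inverse is -27 mod 71 = 44
Verification: 21 × 44 = 924 = 13 × 71 + 1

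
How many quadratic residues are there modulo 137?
For prime 137, there are (p-1)/2 = (137-1)/2 = 68 quadratic residues (excluding 0).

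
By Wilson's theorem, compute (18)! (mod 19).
By Wilson's theorem, (18)! ≡ -1 ≡ 18 (mod 19)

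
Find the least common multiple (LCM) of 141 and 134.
18894

First find GCD(141, 134) using the Euclidean algorithm:
141 = 1 × 134 + 7
134 = 19 × 7 + 1
7 = 7 × 1 + 0
GCD(141, 134) = 1

LCM formula: LCM(a, b) = (a × b) / GCD(a, b)
LCM(141, 134) = (141 × 134) / 1
LCM(141, 134) = 18894 / 1
LCM(141, 134) = 18894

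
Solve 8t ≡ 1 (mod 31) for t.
4

Using Extended Euclidean Algorithm:
gcd(8, 31) = 1
Bezout coefficients: 8 × 4 + 31 × -1 = 1
So 8 × 4 ≡ 1 (mod 31)
The inverse is 4 mod 31 = 4
Verification: 8 × 4 = 32 = 1 × 31 + 1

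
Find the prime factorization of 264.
2^3 × 3 × 11

Divide by primes starting from smallest:
264 ÷ 2 = 132
132 ÷ 2 = 66
66 ÷ 2 = 33
33 ÷ 3 = 11
11 ÷ 11 = 1

264 = 2^3 × 3 × 11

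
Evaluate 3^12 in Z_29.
Using repeated squaring. 12 = 8 + 4 (binary 1100). Repeated squaring mod 29: 3^1 ≡ 3; 3^2 ≡ 3² = 9 ≡ 9; 3^4 ≡ 9² = 81 ≡ 23; 3^8 ≡ 23² = 529 ≡ 7. Multiply: 3^12 = 3^8 × 3^4 ≡ 7 × 23 (mod 29): 7 × 23 = 161 ≡ 16. So 3^12 ≡ 16 (mod 29).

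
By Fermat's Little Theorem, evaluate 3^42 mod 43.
By Fermat's Little Theorem, 3^{42} ≡ 1 (mod 43) since 43 is prime and gcd(3, 43) = 1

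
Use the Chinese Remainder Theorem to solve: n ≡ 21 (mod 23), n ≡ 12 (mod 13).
90

Using the Chinese Remainder Theorem:
M = product of moduli = 299
For equation 1: M_1 = 13, 13 ≡ 13 (mod 23), inverse of 13 mod 23 is 16 (check: 13 × 16 = 208 ≡ 1 (mod 23))
For equation 2: M_2 = 23, 23 ≡ 10 (mod 13), inverse of 23 mod 13 is 4 (check: 10 × 4 = 40 ≡ 1 (mod 13))
Combine: n ≡ Σ r_i×M_i×(M_i⁻¹ mod m_i) = 21×13×16 + 12×23×4 = 4368 + 1104 = 5472
5472 mod 299 = 90
n ≡ 90 (mod 299)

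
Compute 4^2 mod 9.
2 = 2 (binary 10). Repeated squaring mod 9: 4^1 ≡ 4; 4^2 ≡ 4² = 16 ≡ 7. So 4^2 ≡ 7 (mod 9).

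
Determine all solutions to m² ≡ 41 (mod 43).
The square roots of 41 mod 43 are 16 and 27. Verify: 16² = 256 ≡ 41 (mod 43)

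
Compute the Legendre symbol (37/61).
(37/61) = 37^{30} mod 61 = -1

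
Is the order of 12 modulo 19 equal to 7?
No, the actual order is 6, not 7.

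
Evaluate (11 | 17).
(11/17) = 11^{8} mod 17 = -1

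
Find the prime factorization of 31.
31

Divide by primes starting from smallest:
31 ÷ 31 = 1

31 = 31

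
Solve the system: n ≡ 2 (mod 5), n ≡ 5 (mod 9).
M = 5 × 9 = 45. M₁ = 9, y₁ ≡ 4 (mod 5). M₂ = 5, y₂ ≡ 2 (mod 9). n = 2×9×4 + 5×5×2 ≡ 32 (mod 45)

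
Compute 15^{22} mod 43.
15

Using successive squaring:
Binary expansion of 22: 10110
Powers of 15 mod 43 (each is the square of the previous):
  15^1 ≡ 15 (mod 43)
  15^2 ≡ 15² = 225 ≡ 10 (mod 43)
  15^4 ≡ 10² = 100 ≡ 14 (mod 43)
  15^8 ≡ 14² = 196 ≡ 24 (mod 43)
  15^16 ≡ 24² = 576 ≡ 17 (mod 43)
22 = 16 + 4 + 2, so 15^22 = 15^16 × 15^4 × 15^2 ≡ 17 × 14 × 10 (mod 43)
Multiplying step by step:
  17 × 14 = 238 ≡ 23 (mod 43)
  23 × 10 = 230 ≡ 15 (mod 43)
Result: 15^22 ≡ 15 (mod 43)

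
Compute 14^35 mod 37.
Using repeated squaring. 35 = 32 + 2 + 1 (binary 100011). Repeated squaring mod 37: 14^1 ≡ 14; 14^2 ≡ 14² = 196 ≡ 11; 14^4 ≡ 11² = 121 ≡ 10; 14^8 ≡ 10² = 100 ≡ 26; 14^16 ≡ 26² = 676 ≡ 10; 14^32 ≡ 10² = 100 ≡ 26. Multiply: 14^35 = 14^32 × 14^2 × 14^1 ≡ 26 × 11 × 14 (mod 37): 26 × 11 = 286 ≡ 27; 27 × 14 = 378 ≡ 8. So 14^35 ≡ 8 (mod 37).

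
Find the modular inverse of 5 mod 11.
5^(-1) ≡ 9 (mod 11). Verification: 5 × 9 = 45 ≡ 1 (mod 11)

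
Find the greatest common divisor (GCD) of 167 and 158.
1

Using the Euclidean algorithm:
167 = 1 × 158 + 9
158 = 17 × 9 + 5
9 = 1 × 5 + 4
5 = 1 × 4 + 1
4 = 4 × 1 + 0

GCD(167, 158) = 1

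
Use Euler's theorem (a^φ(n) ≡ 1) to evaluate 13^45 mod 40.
By Euler: 13^{16} ≡ 1 (mod 40) since gcd(13, 40) = 1. 45 = 2×16 + 13. So 13^{45} ≡ 13^{13} ≡ 13 (mod 40)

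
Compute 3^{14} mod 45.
9

Using successive squaring:
Binary expansion of 14: 1110
Powers of 3 mod 45 (each is the square of the previous):
  3^1 ≡ 3 (mod 45)
  3^2 ≡ 3² = 9 ≡ 9 (mod 45)
  3^4 ≡ 9² = 81 ≡ 36 (mod 45)
  3^8 ≡ 36² = 1296 ≡ 36 (mod 45)
14 = 8 + 4 + 2, so 3^14 = 3^8 × 3^4 × 3^2 ≡ 36 × 36 × 9 (mod 45)
Multiplying step by step:
  36 × 36 = 1296 ≡ 36 (mod 45)
  36 × 9 = 324 ≡ 9 (mod 45)
Result: 3^14 ≡ 9 (mod 45)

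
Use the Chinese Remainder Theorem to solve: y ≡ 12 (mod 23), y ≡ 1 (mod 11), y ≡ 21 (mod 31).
2036

Using the Chinese Remainder Theorem:
M = product of moduli = 7843
For equation 1: M_1 = 341, 341 ≡ 19 (mod 23), inverse of 341 mod 23 is 17 (check: 19 × 17 = 323 ≡ 1 (mod 23))
For equation 2: M_2 = 713, 713 ≡ 9 (mod 11), inverse of 713 mod 11 is 5 (check: 9 × 5 = 45 ≡ 1 (mod 11))
For equation 3: M_3 = 253, 253 ≡ 5 (mod 31), inverse of 253 mod 31 is 25 (check: 5 × 25 = 125 ≡ 1 (mod 31))
Combine: y ≡ Σ r_i×M_i×(M_i⁻¹ mod m_i) = 12×341×17 + 1×713×5 + 21×253×25 = 69564 + 3565 + 132825 = 205954
205954 mod 7843 = 2036
y ≡ 2036 (mod 7843)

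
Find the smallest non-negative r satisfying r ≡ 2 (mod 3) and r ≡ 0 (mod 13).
M = 3 × 13 = 39. M₁ = 13, y₁ ≡ 1 (mod 3). M₂ = 3, y₂ ≡ 9 (mod 13). r = 2×13×1 + 0×3×9 ≡ 26 (mod 39)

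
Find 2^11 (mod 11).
Using Fermat: 2^{10} ≡ 1 (mod 11). 11 ≡ 1 (mod 10). So 2^{11} ≡ 2^{1} ≡ 2 (mod 11)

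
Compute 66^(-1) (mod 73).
52

Using Extended Euclidean Algorithm:
gcd(66, 73) = 1
Bezout coefficients: 66 × -21 + 73 × 19 = 1
So 66 × -21 ≡ 1 (mod 73)
The inverse is -21 mod 73 = 52
Verification: 66 × 52 = 3432 = 47 × 73 + 1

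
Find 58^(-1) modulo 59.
58

Using Extended Euclidean Algorithm:
gcd(58, 59) = 1
Bezout coefficients: 58 × -1 + 59 × 1 = 1
So 58 × -1 ≡ 1 (mod 59)
The inverse is -1 mod 59 = 58
Verification: 58 × 58 = 3364 = 57 × 59 + 1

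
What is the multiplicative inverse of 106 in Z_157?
106^(-1) ≡ 40 (mod 157). Verification: 106 × 40 = 4240 ≡ 1 (mod 157)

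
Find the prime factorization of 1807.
13 × 139

Divide by primes starting from smallest:
1807 ÷ 13 = 139
139 ÷ 139 = 1

1807 = 13 × 139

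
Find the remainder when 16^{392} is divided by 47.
By Fermat: 16^{46} ≡ 1 (mod 47). 392 = 8×46 + 24. So 16^{392} ≡ 16^{24} ≡ 16 (mod 47)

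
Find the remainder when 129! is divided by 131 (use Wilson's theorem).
(130)! = (129)! × (130) ≡ -1 (mod 131). So (129)! ≡ -1 × (130)^(-1) ≡ (-1)×(-1) = 1 (mod 131)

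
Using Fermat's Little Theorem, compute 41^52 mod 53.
By Fermat's Little Theorem, 41^{52} ≡ 1 (mod 53) since 53 is prime and gcd(41, 53) = 1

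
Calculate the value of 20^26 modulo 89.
Using repeated squaring. 26 = 16 + 8 + 2 (binary 11010). Repeated squaring mod 89: 20^1 ≡ 20; 20^2 ≡ 20² = 400 ≡ 44; 20^4 ≡ 44² = 1936 ≡ 67; 20^8 ≡ 67² = 4489 ≡ 39; 20^16 ≡ 39² = 1521 ≡ 8. Multiply: 20^26 = 20^16 × 20^8 × 20^2 ≡ 8 × 39 × 44 (mod 89): 8 × 39 = 312 ≡ 45; 45 × 44 = 1980 ≡ 22. So 20^26 ≡ 22 (mod 89).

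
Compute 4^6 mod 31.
6 = 4 + 2 (binary 110). Repeated squaring mod 31: 4^1 ≡ 4; 4^2 ≡ 4² = 16 ≡ 16; 4^4 ≡ 16² = 256 ≡ 8. Multiply: 4^6 = 4^4 × 4^2 ≡ 8 × 16 (mod 31): 8 × 16 = 128 ≡ 4. So 4^6 ≡ 4 (mod 31).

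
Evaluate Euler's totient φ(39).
24

Prime factorization: 39 = 3 × 13
Using the formula φ(n) = n × Π(1 - 1/p) for each prime factor p:
φ(39) = 39 × (1 - 1/3) × (1 - 1/13)
φ(39) = 24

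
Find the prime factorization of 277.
277

Divide by primes starting from smallest:
277 ÷ 277 = 1

277 = 277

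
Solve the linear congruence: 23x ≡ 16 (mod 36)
32

Since gcd(23, 36) = 1 divides 16, a solution exists.
Multiply both sides by the inverse of 23 mod 36:
  23^(-1) mod 36 = 11
  x ≡ 11 × 16 ≡ 176 ≡ 32 (mod 36)
Verification: 23 × 32 = 736 = 20 × 36 + 16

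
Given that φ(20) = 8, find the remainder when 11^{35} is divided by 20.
By Euler: 11^{8} ≡ 1 (mod 20) since gcd(11, 20) = 1. 35 = 4×8 + 3. So 11^{35} ≡ 11^{3} ≡ 11 (mod 20)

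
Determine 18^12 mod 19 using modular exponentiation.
Using repeated squaring. 12 = 8 + 4 (binary 1100). Repeated squaring mod 19: 18^1 ≡ 18; 18^2 ≡ 18² = 324 ≡ 1; 18^4 ≡ 1² = 1 ≡ 1; 18^8 ≡ 1² = 1 ≡ 1. Multiply: 18^12 = 18^8 × 18^4 ≡ 1 × 1 (mod 19): 1 × 1 = 1 ≡ 1. So 18^12 ≡ 1 (mod 19).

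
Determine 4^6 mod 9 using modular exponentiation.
6 = 4 + 2 (binary 110). Repeated squaring mod 9: 4^1 ≡ 4; 4^2 ≡ 4² = 16 ≡ 7; 4^4 ≡ 7² = 49 ≡ 4. Multiply: 4^6 = 4^4 × 4^2 ≡ 4 × 7 (mod 9): 4 × 7 = 28 ≡ 1. So 4^6 ≡ 1 (mod 9).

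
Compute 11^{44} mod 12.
1

Using successive squaring:
Binary expansion of 44: 101100
Powers of 11 mod 12 (each is the square of the previous):
  11^1 ≡ 11 (mod 12)
  11^2 ≡ 11² = 121 ≡ 1 (mod 12)
  11^4 ≡ 1² = 1 ≡ 1 (mod 12)
  11^8 ≡ 1² = 1 ≡ 1 (mod 12)
  11^16 ≡ 1² = 1 ≡ 1 (mod 12)
  11^32 ≡ 1² = 1 ≡ 1 (mod 12)
44 = 32 + 8 + 4, so 11^44 = 11^32 × 11^8 × 11^4 ≡ 1 × 1 × 1 (mod 12)
Multiplying step by step:
  1 × 1 = 1 ≡ 1 (mod 12)
  1 × 1 = 1 ≡ 1 (mod 12)
Result: 11^44 ≡ 1 (mod 12)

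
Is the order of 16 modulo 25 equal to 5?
Yes, ord_25(16) = 5.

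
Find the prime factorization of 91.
7 × 13

Divide by primes starting from smallest:
91 ÷ 7 = 13
13 ÷ 13 = 1

91 = 7 × 13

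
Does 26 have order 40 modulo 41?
p - 1 = 40 has prime divisors 2, 5. Check 26^(40/q) mod 41 for each: 26^(40/2) = 26^20 ≡ 40, 26^(40/5) = 26^8 ≡ 18 (mod 41). None of these is 1, so 26 has order 40 = φ(41), so it is a primitive root mod 41.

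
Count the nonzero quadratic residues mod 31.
For prime 31, there are (p-1)/2 = (31-1)/2 = 15 quadratic residues (excluding 0).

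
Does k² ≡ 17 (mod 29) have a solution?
By Euler's criterion: 17^{14} ≡ 28 (mod 29). Since this equals -1 (≡ 28), 17 is not a QR.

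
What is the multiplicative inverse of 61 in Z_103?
76

Using Extended Euclidean Algorithm:
gcd(61, 103) = 1
Bezout coefficients: 61 × -27 + 103 × 16 = 1
So 61 × -27 ≡ 1 (mod 103)
The inverse is -27 mod 103 = 76
Verification: 61 × 76 = 4636 = 45 × 103 + 1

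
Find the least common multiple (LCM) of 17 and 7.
119

First find GCD(17, 7) using the Euclidean algorithm:
17 = 2 × 7 + 3
7 = 2 × 3 + 1
3 = 3 × 1 + 0
GCD(17, 7) = 1

LCM formula: LCM(a, b) = (a × b) / GCD(a, b)
LCM(17, 7) = (17 × 7) / 1
LCM(17, 7) = 119 / 1
LCM(17, 7) = 119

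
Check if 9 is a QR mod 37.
By Euler's criterion: 9^{18} ≡ 1 (mod 37). Since this equals 1, 9 is a QR.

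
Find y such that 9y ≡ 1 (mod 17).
9^(-1) ≡ 2 (mod 17). Verification: 9 × 2 = 18 ≡ 1 (mod 17)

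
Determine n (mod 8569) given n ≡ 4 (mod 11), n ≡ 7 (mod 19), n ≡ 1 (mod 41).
862

Using the Chinese Remainder Theorem:
M = product of moduli = 8569
For equation 1: M_1 = 779, 779 ≡ 9 (mod 11), inverse of 779 mod 11 is 5 (check: 9 × 5 = 45 ≡ 1 (mod 11))
For equation 2: M_2 = 451, 451 ≡ 14 (mod 19), inverse of 451 mod 19 is 15 (check: 14 × 15 = 210 ≡ 1 (mod 19))
For equation 3: M_3 = 209, 209 ≡ 4 (mod 41), inverse of 209 mod 41 is 31 (check: 4 × 31 = 124 ≡ 1 (mod 41))
Combine: n ≡ Σ r_i×M_i×(M_i⁻¹ mod m_i) = 4×779×5 + 7×451×15 + 1×209×31 = 15580 + 47355 + 6479 = 69414
69414 mod 8569 = 862
n ≡ 862 (mod 8569)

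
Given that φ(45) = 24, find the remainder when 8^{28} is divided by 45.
By Euler: 8^{24} ≡ 1 (mod 45) since gcd(8, 45) = 1. 28 = 1×24 + 4. So 8^{28} ≡ 8^{4} ≡ 1 (mod 45)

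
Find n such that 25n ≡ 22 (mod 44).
22

Since gcd(25, 44) = 1 divides 22, a solution exists.
Multiply both sides by the inverse of 25 mod 44:
  25^(-1) mod 44 = 37
  x ≡ 37 × 22 ≡ 814 ≡ 22 (mod 44)
Verification: 25 × 22 = 550 = 12 × 44 + 22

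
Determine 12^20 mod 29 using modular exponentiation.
Using repeated squaring. 20 = 16 + 4 (binary 10100). Repeated squaring mod 29: 12^1 ≡ 12; 12^2 ≡ 12² = 144 ≡ 28; 12^4 ≡ 28² = 784 ≡ 1; 12^8 ≡ 1² = 1 ≡ 1; 12^16 ≡ 1² = 1 ≡ 1. Multiply: 12^20 = 12^16 × 12^4 ≡ 1 × 1 (mod 29): 1 × 1 = 1 ≡ 1. So 12^20 ≡ 1 (mod 29).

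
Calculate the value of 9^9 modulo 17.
9 = 8 + 1 (binary 1001). Repeated squaring mod 17: 9^1 ≡ 9; 9^2 ≡ 9² = 81 ≡ 13; 9^4 ≡ 13² = 169 ≡ 16; 9^8 ≡ 16² = 256 ≡ 1. Multiply: 9^9 = 9^8 × 9^1 ≡ 1 × 9 (mod 17): 1 × 9 = 9 ≡ 9. So 9^9 ≡ 9 (mod 17).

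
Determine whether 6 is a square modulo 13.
By Euler's criterion: 6^{6} ≡ 12 (mod 13). Since this equals -1 (≡ 12), 6 is not a QR.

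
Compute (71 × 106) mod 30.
26

(71 × 106) = 7526
7526 mod 30 = 26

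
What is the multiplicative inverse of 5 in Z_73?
5^(-1) ≡ 44 (mod 73). Verification: 5 × 44 = 220 ≡ 1 (mod 73)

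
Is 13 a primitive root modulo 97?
p - 1 = 96 has prime divisors 2, 3. Check 13^(96/q) mod 97 for each: 13^(96/2) = 13^48 ≡ 96, 13^(96/3) = 13^32 ≡ 35 (mod 97). None of these is 1, so 13 has order 96 = φ(97), so it is a primitive root mod 97.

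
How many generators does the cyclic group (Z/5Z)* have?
2

The number of primitive roots modulo p is φ(p-1) = φ(4)
φ(4) = 2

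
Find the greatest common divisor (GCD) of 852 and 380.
4

Using the Euclidean algorithm:
852 = 2 × 380 + 92
380 = 4 × 92 + 12
92 = 7 × 12 + 8
12 = 1 × 8 + 4
8 = 2 × 4 + 0

GCD(852, 380) = 4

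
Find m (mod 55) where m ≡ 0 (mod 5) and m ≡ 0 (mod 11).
M = 5 × 11 = 55. M₁ = 11, y₁ ≡ 1 (mod 5). M₂ = 5, y₂ ≡ 9 (mod 11). m = 0×11×1 + 0×5×9 ≡ 0 (mod 55)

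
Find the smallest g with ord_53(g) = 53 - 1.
p - 1 = 52 has prime divisors 2, 13. h is a primitive root mod 53 iff h^(52/q) ≢ 1 (mod 53) for each such q.
h = 2: 2^26 ≡ 52, 2^4 ≡ 16 (mod 53); none is 1, so 2 has order 52 and is a primitive root.
The smallest primitive root mod 53 is g = 2.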